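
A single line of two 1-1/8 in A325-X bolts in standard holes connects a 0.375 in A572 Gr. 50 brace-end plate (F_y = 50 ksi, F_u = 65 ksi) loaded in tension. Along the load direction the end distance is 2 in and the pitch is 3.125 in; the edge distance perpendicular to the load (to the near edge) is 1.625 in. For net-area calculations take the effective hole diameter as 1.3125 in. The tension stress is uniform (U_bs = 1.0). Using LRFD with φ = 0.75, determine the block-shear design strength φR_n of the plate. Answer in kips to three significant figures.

52.3 kips

Shear plane L_v = 2 + 1·3.125 = 5.125 in; A_gv = 5.125 × 0.375 = 1.922 in².
A_nv = (5.125 − 1.5·1.3125) × 0.375 = 1.184 in².
A_nt = (1.625 − 0.5·1.3125) × 0.375 = 0.3633 in².
0.6 F_u A_nv = 46.16 kips; 0.6 F_y A_gv = 57.66 kips → shear rupture governs the shear term.
R_n = 46.16 + 1.0 × 65 × 0.3633 = 69.77 kips.
Design strength φR_n = 0.75 × 69.77 = 52.3 kips.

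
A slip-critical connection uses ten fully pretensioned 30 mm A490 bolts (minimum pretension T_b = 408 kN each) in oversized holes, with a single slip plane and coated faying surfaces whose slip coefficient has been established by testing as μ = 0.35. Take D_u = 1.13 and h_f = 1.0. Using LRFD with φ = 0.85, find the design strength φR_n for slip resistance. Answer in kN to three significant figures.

R_n = μ · D_u · h_f · T_b · n_s · n_b = 0.35 × 1.13 × 1.0 × 408 × 1 × 10 = 1614 kN.
Design strength φR_n = 0.85 × 1614 = 1370 kN.

1370 kN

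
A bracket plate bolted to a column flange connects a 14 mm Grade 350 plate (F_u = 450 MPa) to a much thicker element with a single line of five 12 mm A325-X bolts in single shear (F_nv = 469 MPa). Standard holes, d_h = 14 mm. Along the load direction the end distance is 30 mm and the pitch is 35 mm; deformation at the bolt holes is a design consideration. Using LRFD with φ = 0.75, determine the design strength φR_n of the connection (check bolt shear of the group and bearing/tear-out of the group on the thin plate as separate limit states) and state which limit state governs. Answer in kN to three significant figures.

Bolt shear: A_b = π·12²/4 = 113.1 mm²; R_n = 469 × 113.1 × 5 × 1 / 1000 = 265.2 kN → 0.75 × 265.2 = 199 kN.
Bearing (1.2 l_c t F_u ≤ 2.4 d t F_u): upper limit = 2.4·12·14·450 / 1000 = 181.4 kN.
  Edge l_c = 30 − 14/2 = 23 → r_n = 173.9 kN; interior l_c = 35 − 14 = 21 → r_n = 158.8 kN.
  R_n,bearing = 1·173.9 + 4·158.8 = 808.9 kN → 0.75 × 808.9 = 607 kN.
Bolt shear governs: 199 kN.

199 kN (bolt shear governs)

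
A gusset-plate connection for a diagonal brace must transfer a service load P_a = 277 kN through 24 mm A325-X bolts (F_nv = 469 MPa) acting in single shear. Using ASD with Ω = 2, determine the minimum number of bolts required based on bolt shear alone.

3 bolts

A_b = π·24²/4 = 452.4 mm².
Per-bolt allowable strength R_n/Ω = 469 × 452.4 × 1 / 1000 / 2 = 106.1 kN.
n ≥ 277 / 106.1 = 2.611 → use 3 bolts.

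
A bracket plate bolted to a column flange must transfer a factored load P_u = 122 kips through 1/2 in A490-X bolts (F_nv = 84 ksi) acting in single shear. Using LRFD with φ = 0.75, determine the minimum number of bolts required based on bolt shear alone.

A_b = π·0.5²/4 = 0.1963 in².
Per-bolt design strength φR_n = 0.75 × 84 × 0.1963 × 1 = 12.37 kips.
n ≥ 122 / 12.37 = 9.863 → use 10 bolts.

10 bolts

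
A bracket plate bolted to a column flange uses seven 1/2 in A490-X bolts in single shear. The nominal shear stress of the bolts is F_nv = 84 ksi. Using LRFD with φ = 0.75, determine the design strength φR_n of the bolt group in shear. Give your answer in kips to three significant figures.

86.6 kips

A_b = π × 0.5² / 4 = 0.1963 in².
R_n = F_nv · A_b · n · n_s = 84 × 0.1963 × 7 × 1 = 115.5 kips.
Design strength φR_n = 0.75 × 115.5 = 86.6 kips.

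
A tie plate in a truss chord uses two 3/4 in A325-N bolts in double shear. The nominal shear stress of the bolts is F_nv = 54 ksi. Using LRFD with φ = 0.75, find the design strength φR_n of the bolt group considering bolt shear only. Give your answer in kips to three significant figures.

A_b = π × 0.75² / 4 = 0.4418 in².
R_n = F_nv · A_b · n · n_s = 54 × 0.4418 × 2 × 2 = 95.43 kips.
Design strength φR_n = 0.75 × 95.43 = 71.6 kips.

71.6 kips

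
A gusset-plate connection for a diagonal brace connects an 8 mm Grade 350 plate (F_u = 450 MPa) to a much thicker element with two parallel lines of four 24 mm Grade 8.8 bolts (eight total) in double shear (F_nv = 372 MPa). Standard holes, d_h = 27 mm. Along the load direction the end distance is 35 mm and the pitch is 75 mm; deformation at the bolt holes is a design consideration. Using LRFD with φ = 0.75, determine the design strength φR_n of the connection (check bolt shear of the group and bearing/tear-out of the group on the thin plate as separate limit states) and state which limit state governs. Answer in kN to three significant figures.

1070 kN (bearing governs)

Bolt shear: A_b = π·24²/4 = 452.4 mm²; R_n = 372 × 452.4 × 8 × 2 / 1000 = 2693 kN → 0.75 × 2693 = 2020 kN.
Bearing (1.2 l_c t F_u ≤ 2.4 d t F_u): upper limit = 2.4·24·8·450 / 1000 = 207.4 kN.
  Edge l_c = 35 − 27/2 = 21.5 → r_n = 92.88 kN; interior l_c = 75 − 27 = 48 → r_n = 207.4 kN.
  R_n,bearing = 2·92.88 + 6·207.4 = 1430 kN → 0.75 × 1430 = 1070 kN.
Bearing governs: 1070 kN.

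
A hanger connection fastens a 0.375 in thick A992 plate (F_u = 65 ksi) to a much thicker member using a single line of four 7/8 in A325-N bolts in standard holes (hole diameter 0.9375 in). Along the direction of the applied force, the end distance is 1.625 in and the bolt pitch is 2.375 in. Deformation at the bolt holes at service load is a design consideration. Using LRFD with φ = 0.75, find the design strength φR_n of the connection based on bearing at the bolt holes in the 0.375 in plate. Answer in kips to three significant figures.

Per bolt r_n = 1.2 l_c t F_u ≤ 2.4 d t F_u; upper limit = 2.4 × 0.875 × 0.375 × 65 = 51.19 kips.
Edge bolt: l_c = 1.625 − 0.9375/2 = 1.156 in → 1.2 × 1.156 × 0.375 × 65 = 33.82 → r_n = 33.82 kips.
Interior bolts: l_c = 2.375 − 0.9375 = 1.438 in → 1.2 × 1.438 × 0.375 × 65 = 42.05 → r_n = 42.05 kips.
R_n = 1 × 33.82 + 3 × 42.05 = 160 kips.
Design strength φR_n = 0.75 × 160 = 120 kips.

120 kips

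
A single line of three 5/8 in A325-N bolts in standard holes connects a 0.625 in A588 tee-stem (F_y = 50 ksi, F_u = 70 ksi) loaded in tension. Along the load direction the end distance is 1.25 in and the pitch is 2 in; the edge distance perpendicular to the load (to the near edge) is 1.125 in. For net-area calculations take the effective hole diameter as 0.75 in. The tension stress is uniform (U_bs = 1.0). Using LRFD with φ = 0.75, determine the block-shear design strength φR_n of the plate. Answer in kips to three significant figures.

Shear plane L_v = 1.25 + 2·2 = 5.25 in; A_gv = 5.25 × 0.625 = 3.281 in².
A_nv = (5.25 − 2.5·0.75) × 0.625 = 2.109 in².
A_nt = (1.125 − 0.5·0.75) × 0.625 = 0.4688 in².
0.6 F_u A_nv = 88.59 kips; 0.6 F_y A_gv = 98.44 kips → shear rupture governs the shear term.
R_n = 88.59 + 1.0 × 70 × 0.4688 = 121.4 kips.
Design strength φR_n = 0.75 × 121.4 = 91.1 kips.

91.1 kips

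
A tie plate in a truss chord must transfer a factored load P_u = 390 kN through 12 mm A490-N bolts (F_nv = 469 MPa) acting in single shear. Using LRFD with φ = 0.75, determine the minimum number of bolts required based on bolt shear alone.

A_b = π·12²/4 = 113.1 mm².
Per-bolt design strength φR_n = 0.75 × 469 × 113.1 × 1 / 1000 = 39.78 kN.
n ≥ 390 / 39.78 = 9.803 → use 10 bolts.

10 bolts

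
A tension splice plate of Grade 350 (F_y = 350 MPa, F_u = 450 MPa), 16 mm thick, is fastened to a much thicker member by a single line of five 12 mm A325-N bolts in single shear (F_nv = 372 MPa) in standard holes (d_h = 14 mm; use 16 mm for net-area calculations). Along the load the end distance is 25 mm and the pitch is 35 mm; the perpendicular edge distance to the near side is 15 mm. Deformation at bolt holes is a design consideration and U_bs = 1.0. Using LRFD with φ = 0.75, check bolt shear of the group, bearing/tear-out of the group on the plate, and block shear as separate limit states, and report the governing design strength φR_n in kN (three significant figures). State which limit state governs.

Bolt shear: A_b = π·12²/4 = 113.1 mm²; R_n = 372 × 113.1 × 5 × 1 / 1000 = 210.4 kN → 0.75 × 210.4 = 158 kN.
Bearing: edge l_c = 18, r_n = 155.5 kN; interior l_c = 21, r_n = 181.4 kN; R_n = 155.5 + 4·181.4 = 881.3 kN → 661 kN.
Block shear: A_gv = 2640, A_nv = 1488, A_nt = 112 mm²; R_n = min(0.6F_uA_nv, 0.6F_yA_gv) + U_bs·F_u·A_nt = 452.2 kN → 339 kN.
Bolt shear governs: 158 kN.

158 kN (bolt shear governs)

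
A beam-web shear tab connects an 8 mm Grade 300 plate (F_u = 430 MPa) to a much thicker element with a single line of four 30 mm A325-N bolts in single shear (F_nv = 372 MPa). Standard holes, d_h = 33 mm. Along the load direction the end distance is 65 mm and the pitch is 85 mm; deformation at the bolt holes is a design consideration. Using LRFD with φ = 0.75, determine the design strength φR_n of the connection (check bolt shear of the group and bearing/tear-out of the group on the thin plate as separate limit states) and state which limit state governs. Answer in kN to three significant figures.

633 kN (bearing governs)

Bolt shear: A_b = π·30²/4 = 706.9 mm²; R_n = 372 × 706.9 × 4 × 1 / 1000 = 1052 kN → 0.75 × 1052 = 789 kN.
Bearing (1.2 l_c t F_u ≤ 2.4 d t F_u): upper limit = 2.4·30·8·430 / 1000 = 247.7 kN.
  Edge l_c = 65 − 33/2 = 48.5 → r_n = 200.2 kN; interior l_c = 85 − 33 = 52 → r_n = 214.7 kN.
  R_n,bearing = 1·200.2 + 3·214.7 = 844.2 kN → 0.75 × 844.2 = 633 kN.
Bearing governs: 633 kN.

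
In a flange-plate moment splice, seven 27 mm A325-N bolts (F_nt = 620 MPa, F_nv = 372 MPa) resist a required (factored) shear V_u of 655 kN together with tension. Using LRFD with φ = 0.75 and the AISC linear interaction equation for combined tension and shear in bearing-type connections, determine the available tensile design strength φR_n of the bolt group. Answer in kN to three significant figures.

1330 kN

A_b = π·27²/4 = 572.6 mm²; f_rv = 655 × 1000 / (7 × 572.6) = 163.4 MPa.
F'_nt = 1.3 F_nt − (F_nt / φF_nv) f_rv = 1.3·620 − (620/(0.75·372))·163.4 = 442.8 MPa, capped at F_nt → F'_nt = 442.8 MPa.
R_n = F'_nt · A_b · n = 442.8 × 572.6 × 7 / 1000 = 1775 kN.
Design strength φR_n = 0.75 × 1775 = 1330 kN.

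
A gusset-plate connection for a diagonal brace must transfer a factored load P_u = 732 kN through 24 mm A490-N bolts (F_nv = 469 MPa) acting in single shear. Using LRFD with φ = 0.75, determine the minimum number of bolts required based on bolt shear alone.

A_b = π·24²/4 = 452.4 mm².
Per-bolt design strength φR_n = 0.75 × 469 × 452.4 × 1 / 1000 = 159.1 kN.
n ≥ 732 / 159.1 = 4.6 → use 5 bolts.

5 bolts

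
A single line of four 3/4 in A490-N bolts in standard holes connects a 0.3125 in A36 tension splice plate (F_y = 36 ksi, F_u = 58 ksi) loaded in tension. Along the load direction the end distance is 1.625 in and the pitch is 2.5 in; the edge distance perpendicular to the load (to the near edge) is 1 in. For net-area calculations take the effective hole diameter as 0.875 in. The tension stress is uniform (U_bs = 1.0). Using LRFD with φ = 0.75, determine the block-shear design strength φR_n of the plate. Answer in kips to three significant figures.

53.8 kips

Shear plane L_v = 1.625 + 3·2.5 = 9.125 in; A_gv = 9.125 × 0.3125 = 2.852 in².
A_nv = (9.125 − 3.5·0.875) × 0.3125 = 1.895 in².
A_nt = (1 − 0.5·0.875) × 0.3125 = 0.1758 in².
0.6 F_u A_nv = 65.93 kips; 0.6 F_y A_gv = 61.59 kips → shear yielding governs the shear term.
R_n = 61.59 + 1.0 × 58 × 0.1758 = 71.79 kips.
Design strength φR_n = 0.75 × 71.79 = 53.8 kips.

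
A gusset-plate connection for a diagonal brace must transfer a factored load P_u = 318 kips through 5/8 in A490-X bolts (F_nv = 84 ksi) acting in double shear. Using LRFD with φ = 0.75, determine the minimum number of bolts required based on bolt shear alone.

A_b = π·0.625²/4 = 0.3068 in².
Per-bolt design strength φR_n = 0.75 × 84 × 0.3068 × 2 = 38.66 kips.
n ≥ 318 / 38.66 = 8.226 → use 9 bolts.

9 bolts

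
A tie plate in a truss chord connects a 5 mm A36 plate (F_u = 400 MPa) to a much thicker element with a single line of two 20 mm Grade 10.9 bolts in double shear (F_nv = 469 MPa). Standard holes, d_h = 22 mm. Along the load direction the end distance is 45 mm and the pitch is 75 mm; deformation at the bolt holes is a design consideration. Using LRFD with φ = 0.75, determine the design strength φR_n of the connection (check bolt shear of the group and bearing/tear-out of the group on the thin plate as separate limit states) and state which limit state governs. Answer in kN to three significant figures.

133 kN (bearing governs)

Bolt shear: A_b = π·20²/4 = 314.2 mm²; R_n = 469 × 314.2 × 2 × 2 / 1000 = 589.4 kN → 0.75 × 589.4 = 442 kN.
Bearing (1.2 l_c t F_u ≤ 2.4 d t F_u): upper limit = 2.4·20·5·400 / 1000 = 96 kN.
  Edge l_c = 45 − 22/2 = 34 → r_n = 81.6 kN; interior l_c = 75 − 22 = 53 → r_n = 96 kN.
  R_n,bearing = 1·81.6 + 1·96 = 177.6 kN → 0.75 × 177.6 = 133 kN.
Bearing governs: 133 kN.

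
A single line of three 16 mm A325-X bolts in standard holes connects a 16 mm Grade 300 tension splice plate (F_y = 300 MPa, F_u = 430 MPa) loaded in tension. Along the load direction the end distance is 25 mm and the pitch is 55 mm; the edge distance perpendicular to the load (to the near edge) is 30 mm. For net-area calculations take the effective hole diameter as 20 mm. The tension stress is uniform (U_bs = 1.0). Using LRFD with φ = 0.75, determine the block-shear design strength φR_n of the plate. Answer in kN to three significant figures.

Shear plane L_v = 25 + 2·55 = 135 mm; A_gv = 135 × 16 = 2160 mm².
A_nv = (135 − 2.5·20) × 16 = 1360 mm².
A_nt = (30 − 0.5·20) × 16 = 320 mm².
0.6 F_u A_nv = 350.9 kN; 0.6 F_y A_gv = 388.8 kN → shear rupture governs the shear term.
R_n = 350.9 + 1.0 × 430 × 320 / 1000 = 488.5 kN.
Design strength φR_n = 0.75 × 488.5 = 366 kN.

366 kN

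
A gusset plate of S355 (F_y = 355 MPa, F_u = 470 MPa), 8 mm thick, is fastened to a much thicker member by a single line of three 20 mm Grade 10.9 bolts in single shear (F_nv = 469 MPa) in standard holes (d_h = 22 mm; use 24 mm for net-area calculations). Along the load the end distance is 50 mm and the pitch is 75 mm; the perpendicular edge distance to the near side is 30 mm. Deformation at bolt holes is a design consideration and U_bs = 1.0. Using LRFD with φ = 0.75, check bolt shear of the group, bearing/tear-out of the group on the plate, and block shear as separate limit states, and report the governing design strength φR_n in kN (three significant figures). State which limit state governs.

Bolt shear: A_b = π·20²/4 = 314.2 mm²; R_n = 469 × 314.2 × 3 × 1 / 1000 = 442 kN → 0.75 × 442 = 332 kN.
Bearing: edge l_c = 39, r_n = 176 kN; interior l_c = 53, r_n = 180.5 kN; R_n = 176 + 2·180.5 = 536.9 kN → 403 kN.
Block shear: A_gv = 1600, A_nv = 1120, A_nt = 144 mm²; R_n = min(0.6F_uA_nv, 0.6F_yA_gv) + U_bs·F_u·A_nt = 383.5 kN → 288 kN.
Block shear governs: 288 kN.

288 kN (block shear governs)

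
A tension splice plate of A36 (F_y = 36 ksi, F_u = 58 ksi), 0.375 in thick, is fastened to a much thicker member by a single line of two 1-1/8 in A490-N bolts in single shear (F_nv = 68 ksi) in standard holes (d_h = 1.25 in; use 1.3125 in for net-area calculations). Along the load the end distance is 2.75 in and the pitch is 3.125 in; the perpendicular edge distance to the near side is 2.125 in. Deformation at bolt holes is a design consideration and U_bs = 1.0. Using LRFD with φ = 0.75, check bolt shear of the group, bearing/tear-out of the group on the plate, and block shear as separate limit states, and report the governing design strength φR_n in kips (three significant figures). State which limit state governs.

Bolt shear: A_b = π·1.125²/4 = 0.994 in²; R_n = 68 × 0.994 × 2 × 1 = 135.2 kips → 0.75 × 135.2 = 101 kips.
Bearing: edge l_c = 2.125, r_n = 55.46 kips; interior l_c = 1.875, r_n = 48.94 kips; R_n = 55.46 + 1·48.94 = 104.4 kips → 78.3 kips.
Block shear: A_gv = 2.203, A_nv = 1.465, A_nt = 0.5508 in²; R_n = min(0.6F_uA_nv, 0.6F_yA_gv) + U_bs·F_u·A_nt = 79.53 kips → 59.6 kips.
Block shear governs: 59.6 kips.

59.6 kips (block shear governs)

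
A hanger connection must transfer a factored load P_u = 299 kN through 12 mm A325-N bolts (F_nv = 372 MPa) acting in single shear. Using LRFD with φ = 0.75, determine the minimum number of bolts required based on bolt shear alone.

A_b = π·12²/4 = 113.1 mm².
Per-bolt design strength φR_n = 0.75 × 372 × 113.1 × 1 / 1000 = 31.55 kN.
n ≥ 299 / 31.55 = 9.476 → use 10 bolts.

10 bolts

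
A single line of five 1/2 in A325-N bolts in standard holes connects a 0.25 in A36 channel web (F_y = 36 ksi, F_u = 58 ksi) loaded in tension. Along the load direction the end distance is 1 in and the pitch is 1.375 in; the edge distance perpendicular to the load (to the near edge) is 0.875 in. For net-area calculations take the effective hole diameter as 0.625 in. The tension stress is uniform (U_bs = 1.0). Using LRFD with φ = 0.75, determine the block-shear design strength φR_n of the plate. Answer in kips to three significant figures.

Shear plane L_v = 1 + 4·1.375 = 6.5 in; A_gv = 6.5 × 0.25 = 1.625 in².
A_nv = (6.5 − 4.5·0.625) × 0.25 = 0.9219 in².
A_nt = (0.875 − 0.5·0.625) × 0.25 = 0.1406 in².
0.6 F_u A_nv = 32.08 kips; 0.6 F_y A_gv = 35.1 kips → shear rupture governs the shear term.
R_n = 32.08 + 1.0 × 58 × 0.1406 = 40.24 kips.
Design strength φR_n = 0.75 × 40.24 = 30.2 kips.

30.2 kips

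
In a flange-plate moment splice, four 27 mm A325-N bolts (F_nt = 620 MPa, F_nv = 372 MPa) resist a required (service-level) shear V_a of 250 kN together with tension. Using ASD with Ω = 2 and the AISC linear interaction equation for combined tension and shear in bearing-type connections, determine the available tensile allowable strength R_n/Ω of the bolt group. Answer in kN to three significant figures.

506 kN

A_b = π·27²/4 = 572.6 mm²; f_rv = 250 × 1000 / (4 × 572.6) = 109.2 MPa.
F'_nt = 1.3 F_nt − (Ω F_nt / F_nv) f_rv = 1.3·620 − (2·620/372)·109.2 = 442.1 MPa, capped at F_nt → F'_nt = 442.1 MPa.
R_n = F'_nt · A_b · n = 442.1 × 572.6 × 4 / 1000 = 1013 kN.
Allowable strength R_n/Ω = 1013 / 2 = 506 kN.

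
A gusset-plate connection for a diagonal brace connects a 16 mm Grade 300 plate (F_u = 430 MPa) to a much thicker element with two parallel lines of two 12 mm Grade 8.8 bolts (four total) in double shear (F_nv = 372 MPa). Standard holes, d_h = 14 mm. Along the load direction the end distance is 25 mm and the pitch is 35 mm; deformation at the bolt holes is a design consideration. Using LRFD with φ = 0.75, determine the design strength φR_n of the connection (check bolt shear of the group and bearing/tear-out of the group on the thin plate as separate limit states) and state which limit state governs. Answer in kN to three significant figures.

252 kN (bolt shear governs)

Bolt shear: A_b = π·12²/4 = 113.1 mm²; R_n = 372 × 113.1 × 4 × 2 / 1000 = 336.6 kN → 0.75 × 336.6 = 252 kN.
Bearing (1.2 l_c t F_u ≤ 2.4 d t F_u): upper limit = 2.4·12·16·430 / 1000 = 198.1 kN.
  Edge l_c = 25 − 14/2 = 18 → r_n = 148.6 kN; interior l_c = 35 − 14 = 21 → r_n = 173.4 kN.
  R_n,bearing = 2·148.6 + 2·173.4 = 644 kN → 0.75 × 644 = 483 kN.
Bolt shear governs: 252 kN.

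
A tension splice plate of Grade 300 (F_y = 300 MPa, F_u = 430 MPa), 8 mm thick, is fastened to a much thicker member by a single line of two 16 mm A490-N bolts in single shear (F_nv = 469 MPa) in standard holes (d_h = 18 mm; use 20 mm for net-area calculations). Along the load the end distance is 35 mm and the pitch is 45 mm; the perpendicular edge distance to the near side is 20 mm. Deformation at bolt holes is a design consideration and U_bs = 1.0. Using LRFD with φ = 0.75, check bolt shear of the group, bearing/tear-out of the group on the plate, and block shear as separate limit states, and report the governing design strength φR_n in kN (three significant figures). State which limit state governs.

Bolt shear: A_b = π·16²/4 = 201.1 mm²; R_n = 469 × 201.1 × 2 × 1 / 1000 = 188.6 kN → 0.75 × 188.6 = 141 kN.
Bearing: edge l_c = 26, r_n = 107.3 kN; interior l_c = 27, r_n = 111.5 kN; R_n = 107.3 + 1·111.5 = 218.8 kN → 164 kN.
Block shear: A_gv = 640, A_nv = 400, A_nt = 80 mm²; R_n = min(0.6F_uA_nv, 0.6F_yA_gv) + U_bs·F_u·A_nt = 137.6 kN → 103 kN.
Block shear governs: 103 kN.

103 kN (block shear governs)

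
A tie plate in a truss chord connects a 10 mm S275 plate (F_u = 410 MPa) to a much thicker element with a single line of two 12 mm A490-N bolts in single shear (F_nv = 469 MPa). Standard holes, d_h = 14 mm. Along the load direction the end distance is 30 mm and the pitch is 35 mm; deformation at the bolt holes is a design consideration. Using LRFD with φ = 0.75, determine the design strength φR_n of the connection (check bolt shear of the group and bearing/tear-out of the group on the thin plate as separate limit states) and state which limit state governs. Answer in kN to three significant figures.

79.6 kN (bolt shear governs)

Bolt shear: A_b = π·12²/4 = 113.1 mm²; R_n = 469 × 113.1 × 2 × 1 / 1000 = 106.1 kN → 0.75 × 106.1 = 79.6 kN.
Bearing (1.2 l_c t F_u ≤ 2.4 d t F_u): upper limit = 2.4·12·10·410 / 1000 = 118.1 kN.
  Edge l_c = 30 − 14/2 = 23 → r_n = 113.2 kN; interior l_c = 35 − 14 = 21 → r_n = 103.3 kN.
  R_n,bearing = 1·113.2 + 1·103.3 = 216.5 kN → 0.75 × 216.5 = 162 kN.
Bolt shear governs: 79.6 kN.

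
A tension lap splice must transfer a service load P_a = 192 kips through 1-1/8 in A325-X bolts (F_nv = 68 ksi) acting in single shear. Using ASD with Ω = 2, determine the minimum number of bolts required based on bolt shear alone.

A_b = π·1.125²/4 = 0.994 in².
Per-bolt allowable strength R_n/Ω = 68 × 0.994 × 1 / 2 = 33.8 kips.
n ≥ 192 / 33.8 = 5.681 → use 6 bolts.

6 bolts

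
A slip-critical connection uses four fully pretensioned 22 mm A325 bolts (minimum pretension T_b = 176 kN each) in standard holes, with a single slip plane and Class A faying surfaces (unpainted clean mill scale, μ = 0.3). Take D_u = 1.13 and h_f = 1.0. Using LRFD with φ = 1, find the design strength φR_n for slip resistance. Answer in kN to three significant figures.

R_n = μ · D_u · h_f · T_b · n_s · n_b = 0.3 × 1.13 × 1.0 × 176 × 1 × 4 = 238.7 kN.
Design strength φR_n = 1 × 238.7 = 239 kN.

239 kN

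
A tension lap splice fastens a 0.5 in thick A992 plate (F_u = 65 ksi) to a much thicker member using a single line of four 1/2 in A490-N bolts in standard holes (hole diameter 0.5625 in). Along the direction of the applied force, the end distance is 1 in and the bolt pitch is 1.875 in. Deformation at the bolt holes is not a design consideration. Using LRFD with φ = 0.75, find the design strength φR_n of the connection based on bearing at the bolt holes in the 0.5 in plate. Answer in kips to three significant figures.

136 kips

Per bolt r_n = 1.5 l_c t F_u ≤ 3.0 d t F_u; upper limit = 3.0 × 0.5 × 0.5 × 65 = 48.75 kips.
Edge bolt: l_c = 1 − 0.5625/2 = 0.7188 in → 1.5 × 0.7188 × 0.5 × 65 = 35.04 → r_n = 35.04 kips.
Interior bolts: l_c = 1.875 − 0.5625 = 1.312 in → 1.5 × 1.312 × 0.5 × 65 = 63.98 → r_n = 48.75 kips.
R_n = 1 × 35.04 + 3 × 48.75 = 181.3 kips.
Design strength φR_n = 0.75 × 181.3 = 136 kips.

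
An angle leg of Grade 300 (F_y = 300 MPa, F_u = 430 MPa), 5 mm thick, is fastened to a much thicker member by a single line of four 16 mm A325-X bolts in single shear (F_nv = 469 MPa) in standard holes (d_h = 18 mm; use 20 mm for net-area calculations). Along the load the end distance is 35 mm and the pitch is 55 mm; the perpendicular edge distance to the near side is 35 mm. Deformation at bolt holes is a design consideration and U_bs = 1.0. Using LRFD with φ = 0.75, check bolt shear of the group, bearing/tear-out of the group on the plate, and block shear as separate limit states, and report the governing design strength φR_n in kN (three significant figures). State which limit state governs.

Bolt shear: A_b = π·16²/4 = 201.1 mm²; R_n = 469 × 201.1 × 4 × 1 / 1000 = 377.2 kN → 0.75 × 377.2 = 283 kN.
Bearing: edge l_c = 26, r_n = 67.08 kN; interior l_c = 37, r_n = 82.56 kN; R_n = 67.08 + 3·82.56 = 314.8 kN → 236 kN.
Block shear: A_gv = 1000, A_nv = 650, A_nt = 125 mm²; R_n = min(0.6F_uA_nv, 0.6F_yA_gv) + U_bs·F_u·A_nt = 221.5 kN → 166 kN.
Block shear governs: 166 kN.

166 kN (block shear governs)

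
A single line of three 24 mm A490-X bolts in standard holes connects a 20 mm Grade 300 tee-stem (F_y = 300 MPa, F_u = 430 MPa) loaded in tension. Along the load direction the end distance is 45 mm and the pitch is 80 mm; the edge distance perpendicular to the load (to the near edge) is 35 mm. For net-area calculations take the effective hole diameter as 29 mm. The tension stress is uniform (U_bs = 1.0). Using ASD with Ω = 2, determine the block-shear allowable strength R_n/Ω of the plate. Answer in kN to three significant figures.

Shear plane L_v = 45 + 2·80 = 205 mm; A_gv = 205 × 20 = 4100 mm².
A_nv = (205 − 2.5·29) × 20 = 2650 mm².
A_nt = (35 − 0.5·29) × 20 = 410 mm².
0.6 F_u A_nv = 683.7 kN; 0.6 F_y A_gv = 738 kN → shear rupture governs the shear term.
R_n = 683.7 + 1.0 × 430 × 410 / 1000 = 860 kN.
Allowable strength R_n/Ω = 860 / 2 = 430 kN.

430 kN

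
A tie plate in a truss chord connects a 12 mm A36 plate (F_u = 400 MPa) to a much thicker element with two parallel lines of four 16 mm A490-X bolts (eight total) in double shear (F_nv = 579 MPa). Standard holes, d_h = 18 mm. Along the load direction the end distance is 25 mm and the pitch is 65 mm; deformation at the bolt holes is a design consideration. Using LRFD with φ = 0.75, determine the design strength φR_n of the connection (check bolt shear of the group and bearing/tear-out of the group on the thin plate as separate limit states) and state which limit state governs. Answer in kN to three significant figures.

968 kN (bearing governs)

Bolt shear: A_b = π·16²/4 = 201.1 mm²; R_n = 579 × 201.1 × 8 × 2 / 1000 = 1863 kN → 0.75 × 1863 = 1400 kN.
Bearing (1.2 l_c t F_u ≤ 2.4 d t F_u): upper limit = 2.4·16·12·400 / 1000 = 184.3 kN.
  Edge l_c = 25 − 18/2 = 16 → r_n = 92.16 kN; interior l_c = 65 − 18 = 47 → r_n = 184.3 kN.
  R_n,bearing = 2·92.16 + 6·184.3 = 1290 kN → 0.75 × 1290 = 968 kN.
Bearing governs: 968 kN.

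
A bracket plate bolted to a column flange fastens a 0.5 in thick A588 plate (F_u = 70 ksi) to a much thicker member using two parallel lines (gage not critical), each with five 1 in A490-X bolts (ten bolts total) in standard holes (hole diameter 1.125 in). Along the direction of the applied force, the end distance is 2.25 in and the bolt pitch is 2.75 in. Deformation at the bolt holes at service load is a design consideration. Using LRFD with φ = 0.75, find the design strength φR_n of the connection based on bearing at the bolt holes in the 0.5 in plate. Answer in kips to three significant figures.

Per bolt r_n = 1.2 l_c t F_u ≤ 2.4 d t F_u; upper limit = 2.4 × 1 × 0.5 × 70 = 84 kips.
Edge bolt: l_c = 2.25 − 1.125/2 = 1.688 in → 1.2 × 1.688 × 0.5 × 70 = 70.88 → r_n = 70.88 kips.
Interior bolts: l_c = 2.75 − 1.125 = 1.625 in → 1.2 × 1.625 × 0.5 × 70 = 68.25 → r_n = 68.25 kips.
R_n = 2 × 70.88 + 8 × 68.25 = 687.8 kips.
Design strength φR_n = 0.75 × 687.8 = 516 kips.

516 kips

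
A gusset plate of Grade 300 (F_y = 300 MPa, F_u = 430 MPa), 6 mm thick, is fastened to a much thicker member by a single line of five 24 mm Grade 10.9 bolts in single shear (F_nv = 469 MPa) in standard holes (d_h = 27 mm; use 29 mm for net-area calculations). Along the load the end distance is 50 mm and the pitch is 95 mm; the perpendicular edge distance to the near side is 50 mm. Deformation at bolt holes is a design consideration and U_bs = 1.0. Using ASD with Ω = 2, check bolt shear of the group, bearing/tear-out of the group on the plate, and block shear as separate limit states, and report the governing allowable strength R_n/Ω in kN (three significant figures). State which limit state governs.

278 kN (block shear governs)

Bolt shear: A_b = π·24²/4 = 452.4 mm²; R_n = 469 × 452.4 × 5 × 1 / 1000 = 1061 kN → 1061 / 2 = 530 kN.
Bearing: edge l_c = 36.5, r_n = 113 kN; interior l_c = 68, r_n = 148.6 kN; R_n = 113 + 4·148.6 = 707.4 kN → 354 kN.
Block shear: A_gv = 2580, A_nv = 1797, A_nt = 213 mm²; R_n = min(0.6F_uA_nv, 0.6F_yA_gv) + U_bs·F_u·A_nt = 555.2 kN → 278 kN.
Block shear governs: 278 kN.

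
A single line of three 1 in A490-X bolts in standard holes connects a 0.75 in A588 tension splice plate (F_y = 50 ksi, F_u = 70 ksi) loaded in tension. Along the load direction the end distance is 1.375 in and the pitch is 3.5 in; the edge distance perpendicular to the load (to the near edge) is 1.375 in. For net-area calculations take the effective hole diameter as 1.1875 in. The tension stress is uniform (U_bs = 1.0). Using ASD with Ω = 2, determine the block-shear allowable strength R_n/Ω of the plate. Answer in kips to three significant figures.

Shear plane L_v = 1.375 + 2·3.5 = 8.375 in; A_gv = 8.375 × 0.75 = 6.281 in².
A_nv = (8.375 − 2.5·1.1875) × 0.75 = 4.055 in².
A_nt = (1.375 − 0.5·1.1875) × 0.75 = 0.5859 in².
0.6 F_u A_nv = 170.3 kips; 0.6 F_y A_gv = 188.4 kips → shear rupture governs the shear term.
R_n = 170.3 + 1.0 × 70 × 0.5859 = 211.3 kips.
Allowable strength R_n/Ω = 211.3 / 2 = 106 kips.

106 kips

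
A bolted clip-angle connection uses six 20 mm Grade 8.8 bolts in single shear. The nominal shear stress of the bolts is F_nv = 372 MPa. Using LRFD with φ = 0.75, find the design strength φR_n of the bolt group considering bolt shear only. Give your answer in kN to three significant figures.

A_b = π × 20² / 4 = 314.2 mm².
R_n = F_nv · A_b · n · n_s = 372 × 314.2 × 6 × 1 / 1000 = 701.2 kN.
Design strength φR_n = 0.75 × 701.2 = 526 kN.

526 kN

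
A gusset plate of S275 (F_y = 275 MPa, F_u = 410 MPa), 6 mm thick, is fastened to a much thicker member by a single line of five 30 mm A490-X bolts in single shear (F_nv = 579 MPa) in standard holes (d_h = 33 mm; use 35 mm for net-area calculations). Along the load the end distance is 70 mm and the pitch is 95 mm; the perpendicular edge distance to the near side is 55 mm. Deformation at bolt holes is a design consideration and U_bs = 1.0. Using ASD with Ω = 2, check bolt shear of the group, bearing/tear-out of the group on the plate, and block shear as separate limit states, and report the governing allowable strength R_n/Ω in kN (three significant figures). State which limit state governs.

262 kN (block shear governs)

Bolt shear: A_b = π·30²/4 = 706.9 mm²; R_n = 579 × 706.9 × 5 × 1 / 1000 = 2046 kN → 2046 / 2 = 1020 kN.
Bearing: edge l_c = 53.5, r_n = 157.9 kN; interior l_c = 62, r_n = 177.1 kN; R_n = 157.9 + 4·177.1 = 866.4 kN → 433 kN.
Block shear: A_gv = 2700, A_nv = 1755, A_nt = 225 mm²; R_n = min(0.6F_uA_nv, 0.6F_yA_gv) + U_bs·F_u·A_nt = 524 kN → 262 kN.
Block shear governs: 262 kN.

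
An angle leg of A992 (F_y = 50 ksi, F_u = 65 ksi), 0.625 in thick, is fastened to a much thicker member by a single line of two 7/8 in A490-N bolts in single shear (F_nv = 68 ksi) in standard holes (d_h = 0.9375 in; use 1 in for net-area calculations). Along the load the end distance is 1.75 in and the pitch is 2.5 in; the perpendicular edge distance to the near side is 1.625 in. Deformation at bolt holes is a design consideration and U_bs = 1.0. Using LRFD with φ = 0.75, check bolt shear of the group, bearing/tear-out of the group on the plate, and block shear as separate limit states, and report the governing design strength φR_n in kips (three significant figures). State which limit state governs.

Bolt shear: A_b = π·0.875²/4 = 0.6013 in²; R_n = 68 × 0.6013 × 2 × 1 = 81.78 kips → 0.75 × 81.78 = 61.3 kips.
Bearing: edge l_c = 1.281, r_n = 62.46 kips; interior l_c = 1.562, r_n = 76.17 kips; R_n = 62.46 + 1·76.17 = 138.6 kips → 104 kips.
Block shear: A_gv = 2.656, A_nv = 1.719, A_nt = 0.7031 in²; R_n = min(0.6F_uA_nv, 0.6F_yA_gv) + U_bs·F_u·A_nt = 112.7 kips → 84.6 kips.
Bolt shear governs: 61.3 kips.

61.3 kips (bolt shear governs)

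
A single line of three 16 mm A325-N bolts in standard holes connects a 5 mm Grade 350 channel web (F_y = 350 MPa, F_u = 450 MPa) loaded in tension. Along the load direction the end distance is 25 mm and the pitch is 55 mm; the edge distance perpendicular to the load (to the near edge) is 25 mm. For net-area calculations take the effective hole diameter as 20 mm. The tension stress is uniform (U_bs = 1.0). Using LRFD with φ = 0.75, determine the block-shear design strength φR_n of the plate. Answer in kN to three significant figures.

111 kN

Shear plane L_v = 25 + 2·55 = 135 mm; A_gv = 135 × 5 = 675 mm².
A_nv = (135 − 2.5·20) × 5 = 425 mm².
A_nt = (25 − 0.5·20) × 5 = 75 mm².
0.6 F_u A_nv = 114.8 kN; 0.6 F_y A_gv = 141.8 kN → shear rupture governs the shear term.
R_n = 114.8 + 1.0 × 450 × 75 / 1000 = 148.5 kN.
Design strength φR_n = 0.75 × 148.5 = 111 kN.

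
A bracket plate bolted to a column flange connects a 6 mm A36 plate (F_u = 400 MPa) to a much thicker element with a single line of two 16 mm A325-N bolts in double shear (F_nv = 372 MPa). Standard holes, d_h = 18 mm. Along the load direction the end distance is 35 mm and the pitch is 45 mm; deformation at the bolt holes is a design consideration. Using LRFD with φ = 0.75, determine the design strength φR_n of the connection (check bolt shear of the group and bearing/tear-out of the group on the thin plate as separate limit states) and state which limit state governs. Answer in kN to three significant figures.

114 kN (bearing governs)

Bolt shear: A_b = π·16²/4 = 201.1 mm²; R_n = 372 × 201.1 × 2 × 2 / 1000 = 299.2 kN → 0.75 × 299.2 = 224 kN.
Bearing (1.2 l_c t F_u ≤ 2.4 d t F_u): upper limit = 2.4·16·6·400 / 1000 = 92.16 kN.
  Edge l_c = 35 − 18/2 = 26 → r_n = 74.88 kN; interior l_c = 45 − 18 = 27 → r_n = 77.76 kN.
  R_n,bearing = 1·74.88 + 1·77.76 = 152.6 kN → 0.75 × 152.6 = 114 kN.
Bearing governs: 114 kN.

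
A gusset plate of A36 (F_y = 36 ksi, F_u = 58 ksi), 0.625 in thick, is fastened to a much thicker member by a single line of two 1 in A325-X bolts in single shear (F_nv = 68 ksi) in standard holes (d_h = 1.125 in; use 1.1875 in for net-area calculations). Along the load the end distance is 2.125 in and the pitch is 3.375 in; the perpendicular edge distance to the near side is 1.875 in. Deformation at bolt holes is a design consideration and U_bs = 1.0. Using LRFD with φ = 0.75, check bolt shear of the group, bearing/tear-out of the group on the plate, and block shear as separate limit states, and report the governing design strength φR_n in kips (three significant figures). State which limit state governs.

80.1 kips (bolt shear governs)

Bolt shear: A_b = π·1²/4 = 0.7854 in²; R_n = 68 × 0.7854 × 2 × 1 = 106.8 kips → 0.75 × 106.8 = 80.1 kips.
Bearing: edge l_c = 1.562, r_n = 67.97 kips; interior l_c = 2.25, r_n = 87 kips; R_n = 67.97 + 1·87 = 155 kips → 116 kips.
Block shear: A_gv = 3.438, A_nv = 2.324, A_nt = 0.8008 in²; R_n = min(0.6F_uA_nv, 0.6F_yA_gv) + U_bs·F_u·A_nt = 120.7 kips → 90.5 kips.
Bolt shear governs: 80.1 kips.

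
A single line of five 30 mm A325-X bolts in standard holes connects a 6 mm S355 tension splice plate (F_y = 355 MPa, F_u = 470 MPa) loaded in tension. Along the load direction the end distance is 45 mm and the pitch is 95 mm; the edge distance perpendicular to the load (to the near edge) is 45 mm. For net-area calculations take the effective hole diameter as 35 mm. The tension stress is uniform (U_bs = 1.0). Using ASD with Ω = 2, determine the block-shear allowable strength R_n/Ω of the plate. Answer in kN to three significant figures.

265 kN

Shear plane L_v = 45 + 4·95 = 425 mm; A_gv = 425 × 6 = 2550 mm².
A_nv = (425 − 4.5·35) × 6 = 1605 mm².
A_nt = (45 − 0.5·35) × 6 = 165 mm².
0.6 F_u A_nv = 452.6 kN; 0.6 F_y A_gv = 543.1 kN → shear rupture governs the shear term.
R_n = 452.6 + 1.0 × 470 × 165 / 1000 = 530.2 kN.
Allowable strength R_n/Ω = 530.2 / 2 = 265 kN.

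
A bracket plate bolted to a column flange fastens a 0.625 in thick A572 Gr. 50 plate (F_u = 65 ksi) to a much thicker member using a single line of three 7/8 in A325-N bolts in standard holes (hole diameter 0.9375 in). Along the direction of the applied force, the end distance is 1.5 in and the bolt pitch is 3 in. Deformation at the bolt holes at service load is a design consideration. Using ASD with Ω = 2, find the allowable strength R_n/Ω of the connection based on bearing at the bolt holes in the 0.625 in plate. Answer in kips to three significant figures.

110 kips

Per bolt r_n = 1.2 l_c t F_u ≤ 2.4 d t F_u; upper limit = 2.4 × 0.875 × 0.625 × 65 = 85.31 kips.
Edge bolt: l_c = 1.5 − 0.9375/2 = 1.031 in → 1.2 × 1.031 × 0.625 × 65 = 50.27 → r_n = 50.27 kips.
Interior bolts: l_c = 3 − 0.9375 = 2.062 in → 1.2 × 2.062 × 0.625 × 65 = 100.5 → r_n = 85.31 kips.
R_n = 1 × 50.27 + 2 × 85.31 = 220.9 kips.
Allowable strength R_n/Ω = 220.9 / 2 = 110 kips.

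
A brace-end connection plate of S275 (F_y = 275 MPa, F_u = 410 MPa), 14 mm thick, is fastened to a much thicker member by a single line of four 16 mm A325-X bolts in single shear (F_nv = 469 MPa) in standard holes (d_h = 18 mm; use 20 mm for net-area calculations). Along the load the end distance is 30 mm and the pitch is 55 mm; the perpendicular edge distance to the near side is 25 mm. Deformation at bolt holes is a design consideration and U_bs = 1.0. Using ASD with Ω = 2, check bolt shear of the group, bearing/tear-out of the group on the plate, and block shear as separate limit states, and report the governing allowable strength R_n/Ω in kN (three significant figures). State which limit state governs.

Bolt shear: A_b = π·16²/4 = 201.1 mm²; R_n = 469 × 201.1 × 4 × 1 / 1000 = 377.2 kN → 377.2 / 2 = 189 kN.
Bearing: edge l_c = 21, r_n = 144.6 kN; interior l_c = 37, r_n = 220.4 kN; R_n = 144.6 + 3·220.4 = 805.9 kN → 403 kN.
Block shear: A_gv = 2730, A_nv = 1750, A_nt = 210 mm²; R_n = min(0.6F_uA_nv, 0.6F_yA_gv) + U_bs·F_u·A_nt = 516.6 kN → 258 kN.
Bolt shear governs: 189 kN.

189 kN (bolt shear governs)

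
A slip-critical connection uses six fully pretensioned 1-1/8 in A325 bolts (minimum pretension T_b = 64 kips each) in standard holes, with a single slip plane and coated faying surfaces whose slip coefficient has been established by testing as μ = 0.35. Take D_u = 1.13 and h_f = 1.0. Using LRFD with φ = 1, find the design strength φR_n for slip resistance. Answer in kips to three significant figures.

152 kips

R_n = μ · D_u · h_f · T_b · n_s · n_b = 0.35 × 1.13 × 1.0 × 64 × 1 × 6 = 151.9 kips.
Design strength φR_n = 1 × 151.9 = 152 kips.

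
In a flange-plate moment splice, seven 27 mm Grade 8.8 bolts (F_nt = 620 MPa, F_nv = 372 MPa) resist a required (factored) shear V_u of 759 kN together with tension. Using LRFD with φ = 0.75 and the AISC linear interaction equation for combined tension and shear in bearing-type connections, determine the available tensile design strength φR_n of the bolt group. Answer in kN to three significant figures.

A_b = π·27²/4 = 572.6 mm²; f_rv = 759 × 1000 / (7 × 572.6) = 189.4 MPa.
F'_nt = 1.3 F_nt − (F_nt / φF_nv) f_rv = 1.3·620 − (620/(0.75·372))·189.4 = 385.2 MPa, capped at F_nt → F'_nt = 385.2 MPa.
R_n = F'_nt · A_b · n = 385.2 × 572.6 × 7 / 1000 = 1544 kN.
Design strength φR_n = 0.75 × 1544 = 1160 kN.

1160 kN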